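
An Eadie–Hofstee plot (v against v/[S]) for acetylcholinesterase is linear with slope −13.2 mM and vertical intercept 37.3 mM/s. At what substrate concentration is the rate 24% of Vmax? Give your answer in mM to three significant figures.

The Eadie–Hofstee slope gives Km = 13.2 mM (slope = −Km).
v/Vmax = [S]/(Km+[S]) = 0.24 ⇒ [S] = Km·0.24/(1−0.24) = 13.2 × 0.3158 = 4.17 mM.

4.17 mM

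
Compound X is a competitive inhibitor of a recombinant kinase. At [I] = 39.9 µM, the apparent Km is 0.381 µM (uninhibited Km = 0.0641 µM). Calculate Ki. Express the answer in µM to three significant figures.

8.07 µM

Competitive: Km,app = α·Km with α = 1 + [I]/Ki.
α = Km,app/Km = 0.381/0.0641 = 5.944.
Ki = [I]/(α − 1) = 39.9/4.944 = 8.07 µM.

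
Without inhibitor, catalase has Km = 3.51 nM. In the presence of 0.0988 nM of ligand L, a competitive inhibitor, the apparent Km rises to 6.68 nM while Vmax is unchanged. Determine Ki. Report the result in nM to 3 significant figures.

0.109 nM

Competitive: Km,app = α·Km with α = 1 + [I]/Ki.
α = Km,app/Km = 6.68/3.51 = 1.903.
Ki = [I]/(α − 1) = 0.0988/0.9031 = 0.109 nM.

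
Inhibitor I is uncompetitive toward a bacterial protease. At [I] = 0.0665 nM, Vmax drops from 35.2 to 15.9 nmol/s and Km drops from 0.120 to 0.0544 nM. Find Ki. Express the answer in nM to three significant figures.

Uncompetitive: Vmax,app = Vmax/α (and Km,app = Km/α) with α = 1 + [I]/Ki.
α = Vmax/Vmax,app = 35.2/15.9 = 2.214.
Ki = [I]/(α − 1) = 0.0665/1.214 = 0.0548 nM.

0.0548 nM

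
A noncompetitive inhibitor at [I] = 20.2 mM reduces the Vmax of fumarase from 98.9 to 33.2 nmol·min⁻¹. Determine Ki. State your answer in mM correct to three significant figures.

Noncompetitive: Vmax,app = Vmax/α with α = 1 + [I]/Ki.
α = Vmax/Vmax,app = 98.9/33.2 = 2.979.
Since α = 1 + [I]/Ki, [I]/Ki = 2.979 − 1 = 1.979 and Ki = 20.2/1.979 = 10.2 mM.

10.2 mM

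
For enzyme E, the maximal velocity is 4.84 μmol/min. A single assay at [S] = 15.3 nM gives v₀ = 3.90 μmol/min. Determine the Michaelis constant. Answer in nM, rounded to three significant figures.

From v = Vmax[S]/(Km+[S]), Km = [S](Vmax − v)/v.
Km = 15.3 × (4.84 − 3.90) / 3.90 = 14.38/3.90 = 3.69 nM.

3.69 nM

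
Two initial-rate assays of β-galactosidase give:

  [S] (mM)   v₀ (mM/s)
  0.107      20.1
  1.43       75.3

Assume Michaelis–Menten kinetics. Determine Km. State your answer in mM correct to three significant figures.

0.408 mM

From v = Vmax[S]/(Km+[S]), each point gives Vmax = v(Km+[S])/[S].
Equating: 20.1(Km+0.107)/0.107 = 75.3(Km+1.43)/1.43.
187.9·Km + 20.1 = 52.66·Km + 75.3, so (187.9 − 52.66)·Km = 75.3 − 20.1.
Km = 55.20/135.2 = 0.408 mM; then Vmax = 20.1(0.408+0.107)/0.107 = 96.8 mM/s.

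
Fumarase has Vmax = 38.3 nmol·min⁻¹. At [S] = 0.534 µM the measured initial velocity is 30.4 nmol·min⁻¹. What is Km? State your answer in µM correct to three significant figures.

v/Vmax = 30.4/38.3 = 0.7937 = [S]/(Km+[S]).
So Km + [S] = [S]/0.7937 = 0.6728 µM, giving Km = 0.6728 − 0.534 = 0.139 µM.

0.139 µM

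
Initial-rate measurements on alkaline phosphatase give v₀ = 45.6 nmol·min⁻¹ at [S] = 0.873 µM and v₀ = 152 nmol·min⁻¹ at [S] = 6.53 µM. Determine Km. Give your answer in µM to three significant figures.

From v = Vmax[S]/(Km+[S]), each point gives Vmax = v(Km+[S])/[S].
Equating: 45.6(Km+0.873)/0.873 = 152(Km+6.53)/6.53.
52.23·Km + 45.6 = 23.28·Km + 152, so (52.23 − 23.28)·Km = 152 − 45.6.
Km = 106.4/28.96 = 3.67 µM; then Vmax = 45.6(3.67+0.873)/0.873 = 238 nmol·min⁻¹.

3.67 µM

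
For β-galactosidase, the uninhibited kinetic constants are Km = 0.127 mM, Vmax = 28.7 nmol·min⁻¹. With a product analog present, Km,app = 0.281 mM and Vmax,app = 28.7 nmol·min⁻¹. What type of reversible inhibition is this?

Km increases (0.127 → 0.281 mM) while Vmax is unchanged — the hallmark of competitive inhibition.

competitive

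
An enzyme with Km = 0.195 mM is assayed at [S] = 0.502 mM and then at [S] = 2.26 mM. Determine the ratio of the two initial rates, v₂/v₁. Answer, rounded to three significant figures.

The fractional saturations are [S]/(Km+[S]) = 0.502/0.6970 = 0.7202 and 2.26/2.455 = 0.9206.
v₂/v₁ is just their ratio: 0.9206/0.7202 = 1.28.

1.28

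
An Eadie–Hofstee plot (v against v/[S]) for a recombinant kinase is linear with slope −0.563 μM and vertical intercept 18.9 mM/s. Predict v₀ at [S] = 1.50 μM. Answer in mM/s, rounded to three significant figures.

13.7 mM/s

In the Eadie–Hofstee form v = Vmax − Km·(v/[S]), the slope is −Km and the intercept is Vmax, so Km = 0.563 μM and Vmax = 18.9 mM/s.
v = 18.9 × 1.50/(0.563 + 1.50) = 13.7 mM/s.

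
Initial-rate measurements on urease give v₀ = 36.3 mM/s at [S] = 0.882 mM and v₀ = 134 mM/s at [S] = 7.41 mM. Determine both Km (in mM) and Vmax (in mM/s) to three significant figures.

Km = 4.23 mM; Vmax = 211 mM/s

From v = Vmax[S]/(Km+[S]), each point gives Vmax = v(Km+[S])/[S].
Equating: 36.3(Km+0.882)/0.882 = 134(Km+7.41)/7.41.
41.16·Km + 36.3 = 18.08·Km + 134, so (41.16 − 18.08)·Km = 134 − 36.3.
Km = 97.70/23.07 = 4.23 mM; then Vmax = 36.3(4.23+0.882)/0.882 = 211 mM/s.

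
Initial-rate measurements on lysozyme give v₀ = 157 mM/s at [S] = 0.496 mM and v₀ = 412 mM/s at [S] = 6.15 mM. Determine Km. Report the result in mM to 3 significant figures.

From v = Vmax[S]/(Km+[S]), each point gives Vmax = v(Km+[S])/[S].
Equating: 157(Km+0.496)/0.496 = 412(Km+6.15)/6.15.
316.5·Km + 157 = 66.99·Km + 412, so (316.5 − 66.99)·Km = 412 − 157.
Km = 255.0/249.5 = 1.02 mM; then Vmax = 157(1.02+0.496)/0.496 = 480 mM/s.

1.02 mM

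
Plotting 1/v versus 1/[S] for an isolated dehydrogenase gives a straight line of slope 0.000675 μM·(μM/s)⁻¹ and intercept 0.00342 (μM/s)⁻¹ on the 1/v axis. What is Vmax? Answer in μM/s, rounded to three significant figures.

The y-intercept of a Lineweaver–Burk plot equals 1/Vmax, so Vmax = 1/0.00342 = 292 μM/s.

292 μM/s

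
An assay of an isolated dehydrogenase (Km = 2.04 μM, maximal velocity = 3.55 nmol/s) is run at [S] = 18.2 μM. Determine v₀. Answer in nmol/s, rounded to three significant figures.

[S]/(Km+[S]) = 18.2/20.24 = 0.8992, the fractional saturation.
v = 0.8992 × Vmax = 0.8992 × 3.55 = 3.19 nmol/s.

3.19 nmol/s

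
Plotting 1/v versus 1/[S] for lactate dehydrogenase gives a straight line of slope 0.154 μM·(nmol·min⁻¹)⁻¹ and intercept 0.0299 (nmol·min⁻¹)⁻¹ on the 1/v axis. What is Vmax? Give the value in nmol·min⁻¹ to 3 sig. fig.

The y-intercept of a Lineweaver–Burk plot equals 1/Vmax, so Vmax = 1/0.0299 = 33.4 nmol·min⁻¹.

33.4 nmol·min⁻¹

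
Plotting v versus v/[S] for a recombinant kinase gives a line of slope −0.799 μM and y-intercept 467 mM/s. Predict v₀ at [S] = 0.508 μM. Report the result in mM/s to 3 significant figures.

182 mM/s

In the Eadie–Hofstee form v = Vmax − Km·(v/[S]), the slope is −Km and the intercept is Vmax, so Km = 0.799 μM and Vmax = 467 mM/s.
v = 467 × 0.508/(0.799 + 0.508) = 182 mM/s.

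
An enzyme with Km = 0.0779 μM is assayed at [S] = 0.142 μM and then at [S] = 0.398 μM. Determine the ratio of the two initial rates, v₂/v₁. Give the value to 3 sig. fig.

Since Vmax cancels, v₂/v₁ = [S]₂(Km+[S]₁) / [S]₁(Km+[S]₂).
= 0.398×(0.0779+0.142) / (0.142×(0.0779+0.398)) = 0.08752/0.06758 = 1.30.

1.30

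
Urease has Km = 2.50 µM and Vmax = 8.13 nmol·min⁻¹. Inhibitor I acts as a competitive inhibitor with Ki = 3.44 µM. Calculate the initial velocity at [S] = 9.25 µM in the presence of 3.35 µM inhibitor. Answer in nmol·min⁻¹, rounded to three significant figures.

5.30 nmol·min⁻¹

With α = 1 + [I]/Ki = 1 + 3.35/3.44 = 1.974, the competitive rate law is v = Vmax[S] / (αKm + [S]).
v = 8.13×9.25 / (1.974×2.50 + 9.25) = 75.20/14.18 = 5.30 nmol·min⁻¹.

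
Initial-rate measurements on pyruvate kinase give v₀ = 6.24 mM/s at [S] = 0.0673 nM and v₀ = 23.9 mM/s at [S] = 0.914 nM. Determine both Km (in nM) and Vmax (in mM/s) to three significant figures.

Km = 0.265 nM; Vmax = 30.8 mM/s

In reciprocal form, 1/v = (Km/Vmax)·(1/[S]) + 1/Vmax. The two points give (1/[S], 1/v) = (14.86, 0.1603) and (1.094, 0.04184).
Slope = (0.1603 − 0.04184)/(14.86 − 1.094) = 0.008603; intercept = 0.1603 − 0.008603×14.86 = 0.03243.
Vmax = 1/intercept = 30.8 mM/s; Km = slope × Vmax = 0.008603 × 30.8 = 0.265 nM.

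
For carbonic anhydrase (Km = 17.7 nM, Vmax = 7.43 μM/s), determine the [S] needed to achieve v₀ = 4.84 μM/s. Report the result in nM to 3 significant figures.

33.1 nM

Rearranging v = Vmax[S]/(Km+[S]) gives [S] = Km·v/(Vmax − v).
[S] = 17.7 × 4.84 / (7.43 − 4.84) = 85.67/2.590 = 33.1 nM.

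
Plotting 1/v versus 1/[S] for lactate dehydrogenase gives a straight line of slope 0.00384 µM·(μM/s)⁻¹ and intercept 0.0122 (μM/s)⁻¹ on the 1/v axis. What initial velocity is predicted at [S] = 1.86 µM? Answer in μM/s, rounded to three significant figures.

The y-intercept is 1/Vmax, so Vmax = 1/0.0122 = 82.0 μM/s.
The slope is Km/Vmax, so Km = 0.00384 × 82.0 = 0.315 µM.
Then v = 82.0 × 1.86/(0.315 + 1.86) = 70.1 μM/s.

70.1 μM/s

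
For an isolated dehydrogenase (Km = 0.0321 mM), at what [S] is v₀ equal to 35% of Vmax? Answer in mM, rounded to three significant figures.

v/Vmax = [S]/(Km+[S]) = 0.35, so [S] = Km·0.35/(1 − 0.35) = 0.0321 × 0.5385.
[S] = 0.0173 mM.

0.0173 mM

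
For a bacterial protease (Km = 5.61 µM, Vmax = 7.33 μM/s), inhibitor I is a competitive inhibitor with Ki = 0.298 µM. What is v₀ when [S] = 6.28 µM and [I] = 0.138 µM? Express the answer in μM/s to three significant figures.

3.18 μM/s

α = 1 + [I]/Ki = 1 + 0.138/0.298 = 1.463.
For a competitive inhibitor, Vmax is unchanged and the apparent Km becomes α·Km: Km,app = 8.21 µM, Vmax,app = 7.33 μM/s.
v = Vmax,app·[S]/(Km,app + [S]) = 7.33 × 6.28/(8.21 + 6.28) = 3.18 μM/s.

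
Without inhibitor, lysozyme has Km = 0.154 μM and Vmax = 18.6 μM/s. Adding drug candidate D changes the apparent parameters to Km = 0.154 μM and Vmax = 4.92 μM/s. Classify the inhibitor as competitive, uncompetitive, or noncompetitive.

noncompetitive

Vmax decreases (18.6 → 4.92 μM/s) while Km is unchanged — pure noncompetitive inhibition.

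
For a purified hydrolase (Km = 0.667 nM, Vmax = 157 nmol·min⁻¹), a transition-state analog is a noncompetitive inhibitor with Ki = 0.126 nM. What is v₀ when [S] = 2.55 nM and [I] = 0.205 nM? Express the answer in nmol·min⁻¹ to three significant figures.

α = 1 + [I]/Ki = 1 + 0.205/0.126 = 2.627.
For a noncompetitive inhibitor, Vmax is reduced to Vmax/α while Km is unchanged: Km,app = 0.667 nM, Vmax,app = 59.8 nmol·min⁻¹.
v = Vmax,app·[S]/(Km,app + [S]) = 59.8 × 2.55/(0.667 + 2.55) = 47.4 nmol·min⁻¹.

47.4 nmol·min⁻¹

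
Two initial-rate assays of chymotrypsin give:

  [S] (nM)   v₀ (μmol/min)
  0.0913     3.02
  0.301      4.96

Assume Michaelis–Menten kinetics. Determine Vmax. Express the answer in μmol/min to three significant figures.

6.89 μmol/min

In reciprocal form, 1/v = (Km/Vmax)·(1/[S]) + 1/Vmax. The two points give (1/[S], 1/v) = (10.95, 0.3311) and (3.322, 0.2016).
Slope = (0.3311 − 0.2016)/(10.95 − 3.322) = 0.01697; intercept = 0.3311 − 0.01697×10.95 = 0.1452.
Vmax = 1/intercept = 6.89 μmol/min; Km = slope × Vmax = 0.01697 × 6.89 = 0.117 nM.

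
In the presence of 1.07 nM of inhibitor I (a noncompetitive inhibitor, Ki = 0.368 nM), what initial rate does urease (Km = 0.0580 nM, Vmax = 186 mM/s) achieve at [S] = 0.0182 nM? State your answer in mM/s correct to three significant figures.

11.4 mM/s

α = 1 + [I]/Ki = 1 + 1.07/0.368 = 3.908.
For a noncompetitive inhibitor, Vmax is reduced to Vmax/α while Km is unchanged: Km,app = 0.0580 nM, Vmax,app = 47.6 mM/s.
v = Vmax,app·[S]/(Km,app + [S]) = 47.6 × 0.0182/(0.0580 + 0.0182) = 11.4 mM/s.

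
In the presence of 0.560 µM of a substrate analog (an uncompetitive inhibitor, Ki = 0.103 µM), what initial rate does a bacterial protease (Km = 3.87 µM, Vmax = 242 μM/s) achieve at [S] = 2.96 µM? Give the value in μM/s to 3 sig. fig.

31.2 μM/s

With α = 1 + [I]/Ki = 1 + 0.560/0.103 = 6.437, the uncompetitive rate law is v = (Vmax/α)·[S] / (Km/α + [S]).
v = (242/6.437)×2.96 / (3.87/6.437 + 2.96) = 111.3/3.561 = 31.2 μM/s.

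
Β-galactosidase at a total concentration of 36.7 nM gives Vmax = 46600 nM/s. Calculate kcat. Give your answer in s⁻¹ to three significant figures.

kcat = Vmax/[E]total = 46600 nM/s / 36.7 nM = 1270 s⁻¹.

1270 s⁻¹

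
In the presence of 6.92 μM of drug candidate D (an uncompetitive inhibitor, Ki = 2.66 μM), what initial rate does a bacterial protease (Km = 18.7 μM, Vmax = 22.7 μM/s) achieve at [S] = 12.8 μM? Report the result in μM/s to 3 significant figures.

With α = 1 + [I]/Ki = 1 + 6.92/2.66 = 3.602, the uncompetitive rate law is v = (Vmax/α)·[S] / (Km/α + [S]).
v = (22.7/3.602)×12.8 / (18.7/3.602 + 12.8) = 80.68/17.99 = 4.48 μM/s.

4.48 μM/s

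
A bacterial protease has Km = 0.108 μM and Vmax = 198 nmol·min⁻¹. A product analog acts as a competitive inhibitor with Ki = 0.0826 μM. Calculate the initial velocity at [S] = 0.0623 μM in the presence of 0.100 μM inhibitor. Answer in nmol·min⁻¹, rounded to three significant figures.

α = 1 + [I]/Ki = 1 + 0.100/0.0826 = 2.211.
For a competitive inhibitor, Vmax is unchanged and the apparent Km becomes α·Km: Km,app = 0.239 μM, Vmax,app = 198 nmol·min⁻¹.
v = Vmax,app·[S]/(Km,app + [S]) = 198 × 0.0623/(0.239 + 0.0623) = 41.0 nmol·min⁻¹.

41.0 nmol·min⁻¹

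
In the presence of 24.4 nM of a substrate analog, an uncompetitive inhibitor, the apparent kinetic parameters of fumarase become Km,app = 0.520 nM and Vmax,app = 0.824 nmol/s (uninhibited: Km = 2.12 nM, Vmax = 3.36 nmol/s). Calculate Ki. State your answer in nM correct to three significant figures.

7.93 nM

Uncompetitive: Vmax,app = Vmax/α (and Km,app = Km/α) with α = 1 + [I]/Ki.
α = Vmax/Vmax,app = 3.36/0.824 = 4.078.
Ki = [I]/(α − 1) = 24.4/3.078 = 7.93 nM.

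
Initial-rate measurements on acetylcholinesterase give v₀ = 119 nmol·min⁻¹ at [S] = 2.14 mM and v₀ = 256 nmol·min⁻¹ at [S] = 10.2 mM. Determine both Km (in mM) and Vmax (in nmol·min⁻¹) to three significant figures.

From v = Vmax[S]/(Km+[S]), each point gives Vmax = v(Km+[S])/[S].
Equating: 119(Km+2.14)/2.14 = 256(Km+10.2)/10.2.
55.61·Km + 119 = 25.10·Km + 256, so (55.61 − 25.10)·Km = 256 − 119.
Km = 137.0/30.51 = 4.49 mM; then Vmax = 119(4.49+2.14)/2.14 = 369 nmol·min⁻¹.

Km = 4.49 mM; Vmax = 369 nmol·min⁻¹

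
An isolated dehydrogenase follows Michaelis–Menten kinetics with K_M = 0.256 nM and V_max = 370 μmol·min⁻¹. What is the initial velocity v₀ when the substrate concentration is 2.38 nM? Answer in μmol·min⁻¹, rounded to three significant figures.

334 μmol·min⁻¹

v = Vmax·[S]/(Km + [S]) = 370 × 2.38 / (0.256 + 2.38)
  = 880.6 / 2.636 = 334 μmol·min⁻¹.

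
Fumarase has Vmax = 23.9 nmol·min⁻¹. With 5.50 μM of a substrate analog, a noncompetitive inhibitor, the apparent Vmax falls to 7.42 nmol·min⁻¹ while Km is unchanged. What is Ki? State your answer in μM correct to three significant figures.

2.48 μM

Noncompetitive: Vmax,app = Vmax/α with α = 1 + [I]/Ki.
α = Vmax/Vmax,app = 23.9/7.42 = 3.221.
Since α = 1 + [I]/Ki, [I]/Ki = 3.221 − 1 = 2.221 and Ki = 5.50/2.221 = 2.48 μM.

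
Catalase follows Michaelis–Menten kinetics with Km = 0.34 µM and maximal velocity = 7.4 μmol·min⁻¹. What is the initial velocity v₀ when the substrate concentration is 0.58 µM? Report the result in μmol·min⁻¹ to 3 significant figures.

4.67 μmol·min⁻¹

v = Vmax·[S]/(Km + [S]) = 7.4 × 0.58 / (0.34 + 0.58)
  = 4.292 / 0.9200 = 4.67 μmol·min⁻¹.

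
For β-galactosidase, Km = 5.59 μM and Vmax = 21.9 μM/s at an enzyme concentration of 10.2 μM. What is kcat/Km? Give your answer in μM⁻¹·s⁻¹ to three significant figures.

kcat = Vmax/[E]total = 21.9/10.2 = 2.15 s⁻¹.
kcat/Km = 2.15/5.59 = 0.384 μM⁻¹·s⁻¹.

0.384 μM⁻¹·s⁻¹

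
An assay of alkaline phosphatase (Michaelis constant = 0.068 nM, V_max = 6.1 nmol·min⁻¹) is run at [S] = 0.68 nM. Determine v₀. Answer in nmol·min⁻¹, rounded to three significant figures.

v = Vmax·[S]/(Km + [S]) = 6.1 × 0.68 / (0.068 + 0.68)
  = 4.148 / 0.7480 = 5.55 nmol·min⁻¹.

5.55 nmol·min⁻¹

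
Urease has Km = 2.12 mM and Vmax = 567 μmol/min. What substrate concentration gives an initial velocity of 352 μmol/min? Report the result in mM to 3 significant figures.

3.47 mM

Rearranging v = Vmax[S]/(Km+[S]) gives [S] = Km·v/(Vmax − v).
[S] = 2.12 × 352 / (567 − 352) = 746.2/215.0 = 3.47 mM.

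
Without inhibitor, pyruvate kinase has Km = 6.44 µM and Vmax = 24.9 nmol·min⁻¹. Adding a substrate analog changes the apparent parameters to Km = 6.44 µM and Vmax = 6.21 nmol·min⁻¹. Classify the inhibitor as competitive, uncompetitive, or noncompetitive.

noncompetitive

Vmax decreases (24.9 → 6.21 nmol·min⁻¹) while Km is unchanged — pure noncompetitive inhibition.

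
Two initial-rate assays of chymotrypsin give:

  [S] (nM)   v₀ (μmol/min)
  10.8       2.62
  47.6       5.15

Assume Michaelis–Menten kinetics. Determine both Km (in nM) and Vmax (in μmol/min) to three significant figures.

From v = Vmax[S]/(Km+[S]), each point gives Vmax = v(Km+[S])/[S].
Equating: 2.62(Km+10.8)/10.8 = 5.15(Km+47.6)/47.6.
0.2426·Km + 2.62 = 0.1082·Km + 5.15, so (0.2426 − 0.1082)·Km = 5.15 − 2.62.
Km = 2.530/0.1344 = 18.8 nM; then Vmax = 2.62(18.8+10.8)/10.8 = 7.19 μmol/min.

Km = 18.8 nM; Vmax = 7.19 μmol/min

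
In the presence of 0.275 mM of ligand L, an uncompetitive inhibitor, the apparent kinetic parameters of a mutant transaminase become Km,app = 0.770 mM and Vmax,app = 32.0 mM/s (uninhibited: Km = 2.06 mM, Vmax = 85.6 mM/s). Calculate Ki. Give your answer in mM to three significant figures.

0.164 mM

Uncompetitive: Vmax,app = Vmax/α (and Km,app = Km/α) with α = 1 + [I]/Ki.
α = Vmax/Vmax,app = 85.6/32.0 = 2.675.
Ki = [I]/(α − 1) = 0.275/1.675 = 0.164 mM.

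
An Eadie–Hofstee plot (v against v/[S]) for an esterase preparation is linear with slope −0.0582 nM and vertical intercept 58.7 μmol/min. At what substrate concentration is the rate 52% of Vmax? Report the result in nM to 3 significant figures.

The Eadie–Hofstee slope gives Km = 0.0582 nM (slope = −Km).
v/Vmax = [S]/(Km+[S]) = 0.52 ⇒ [S] = Km·0.52/(1−0.52) = 0.0582 × 1.083 = 0.0631 nM.

0.0631 nM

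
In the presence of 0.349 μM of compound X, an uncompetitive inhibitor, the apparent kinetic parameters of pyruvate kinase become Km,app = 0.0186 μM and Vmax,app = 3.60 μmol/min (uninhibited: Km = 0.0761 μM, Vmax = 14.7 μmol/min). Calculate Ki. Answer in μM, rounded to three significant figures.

0.113 μM

Uncompetitive: Vmax,app = Vmax/α (and Km,app = Km/α) with α = 1 + [I]/Ki.
α = Vmax/Vmax,app = 14.7/3.60 = 4.083.
Ki = [I]/(α − 1) = 0.349/3.083 = 0.113 μM.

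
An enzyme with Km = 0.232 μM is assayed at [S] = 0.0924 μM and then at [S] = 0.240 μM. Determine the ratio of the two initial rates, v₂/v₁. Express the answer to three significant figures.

Since Vmax cancels, v₂/v₁ = [S]₂(Km+[S]₁) / [S]₁(Km+[S]₂).
= 0.240×(0.232+0.0924) / (0.0924×(0.232+0.240)) = 0.07786/0.04361 = 1.79.

1.79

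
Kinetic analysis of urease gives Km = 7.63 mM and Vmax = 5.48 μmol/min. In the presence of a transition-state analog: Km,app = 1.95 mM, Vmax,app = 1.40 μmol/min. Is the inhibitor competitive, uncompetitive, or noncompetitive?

uncompetitive

Both Km and Vmax decrease by the same factor (~3.91-fold) — characteristic of uncompetitive inhibition.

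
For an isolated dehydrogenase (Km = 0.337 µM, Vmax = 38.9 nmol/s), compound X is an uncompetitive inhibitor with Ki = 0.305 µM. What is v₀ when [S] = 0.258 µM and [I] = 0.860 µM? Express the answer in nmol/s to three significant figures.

7.59 nmol/s

α = 1 + [I]/Ki = 1 + 0.860/0.305 = 3.820.
For an uncompetitive inhibitor, both parameters are divided by α, giving Vmax/α and Km/α: Km,app = 0.0882 µM, Vmax,app = 10.2 nmol/s.
v = Vmax,app·[S]/(Km,app + [S]) = 10.2 × 0.258/(0.0882 + 0.258) = 7.59 nmol/s.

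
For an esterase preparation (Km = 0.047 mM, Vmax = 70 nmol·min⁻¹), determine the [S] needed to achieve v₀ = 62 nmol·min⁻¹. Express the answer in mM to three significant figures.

0.364 mM

The required fractional saturation is v/Vmax = 62/70 = 0.8857.
Then [S]/(Km+[S]) = 0.8857 ⇒ [S] = 0.047 × 0.8857/(1 − 0.8857) = 0.364 mM.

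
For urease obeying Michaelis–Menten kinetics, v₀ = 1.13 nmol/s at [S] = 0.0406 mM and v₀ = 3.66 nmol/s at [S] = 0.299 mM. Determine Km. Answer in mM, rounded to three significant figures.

From v = Vmax[S]/(Km+[S]), each point gives Vmax = v(Km+[S])/[S].
Equating: 1.13(Km+0.0406)/0.0406 = 3.66(Km+0.299)/0.299.
27.83·Km + 1.13 = 12.24·Km + 3.66, so (27.83 − 12.24)·Km = 3.66 − 1.13.
Km = 2.530/15.59 = 0.162 mM; then Vmax = 1.13(0.162+0.0406)/0.0406 = 5.65 nmol/s.

0.162 mM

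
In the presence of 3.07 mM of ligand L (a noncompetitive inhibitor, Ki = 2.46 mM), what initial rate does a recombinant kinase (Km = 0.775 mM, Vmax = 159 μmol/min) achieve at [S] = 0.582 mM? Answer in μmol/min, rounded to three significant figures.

30.3 μmol/min

α = 1 + [I]/Ki = 1 + 3.07/2.46 = 2.248.
For a noncompetitive inhibitor, Vmax is reduced to Vmax/α while Km is unchanged: Km,app = 0.775 mM, Vmax,app = 70.7 μmol/min.
v = Vmax,app·[S]/(Km,app + [S]) = 70.7 × 0.582/(0.775 + 0.582) = 30.3 μmol/min.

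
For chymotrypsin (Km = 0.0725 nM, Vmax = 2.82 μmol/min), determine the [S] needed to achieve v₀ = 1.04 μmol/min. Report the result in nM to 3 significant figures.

0.0424 nM

Rearranging v = Vmax[S]/(Km+[S]) gives [S] = Km·v/(Vmax − v).
[S] = 0.0725 × 1.04 / (2.82 − 1.04) = 0.07540/1.780 = 0.0424 nM.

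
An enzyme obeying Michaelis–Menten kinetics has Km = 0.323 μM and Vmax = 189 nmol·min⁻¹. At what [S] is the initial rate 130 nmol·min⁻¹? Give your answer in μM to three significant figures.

Rearranging v = Vmax[S]/(Km+[S]) gives [S] = Km·v/(Vmax − v).
[S] = 0.323 × 130 / (189 − 130) = 41.99/59.00 = 0.712 μM.

0.712 μM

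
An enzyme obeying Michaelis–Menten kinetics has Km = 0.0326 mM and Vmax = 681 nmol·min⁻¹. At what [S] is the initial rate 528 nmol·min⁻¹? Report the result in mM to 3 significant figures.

The required fractional saturation is v/Vmax = 528/681 = 0.7753.
Then [S]/(Km+[S]) = 0.7753 ⇒ [S] = 0.0326 × 0.7753/(1 − 0.7753) = 0.113 mM.

0.113 mM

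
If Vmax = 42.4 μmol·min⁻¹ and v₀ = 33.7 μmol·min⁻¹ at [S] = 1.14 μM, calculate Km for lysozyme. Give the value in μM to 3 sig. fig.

From v = Vmax[S]/(Km+[S]), Km = [S](Vmax − v)/v.
Km = 1.14 × (42.4 − 33.7) / 33.7 = 9.918/33.7 = 0.294 μM.

0.294 μM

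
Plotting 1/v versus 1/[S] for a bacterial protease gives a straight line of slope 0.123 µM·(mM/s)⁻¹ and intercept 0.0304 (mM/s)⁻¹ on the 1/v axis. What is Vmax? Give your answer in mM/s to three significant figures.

The y-intercept of a Lineweaver–Burk plot equals 1/Vmax, so Vmax = 1/0.0304 = 32.9 mM/s.

32.9 mM/s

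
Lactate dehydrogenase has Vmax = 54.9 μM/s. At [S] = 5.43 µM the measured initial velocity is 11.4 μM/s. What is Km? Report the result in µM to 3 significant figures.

v/Vmax = 11.4/54.9 = 0.2077 = [S]/(Km+[S]).
So Km + [S] = [S]/0.2077 = 26.15 µM, giving Km = 26.15 − 5.43 = 20.7 µM.

20.7 µM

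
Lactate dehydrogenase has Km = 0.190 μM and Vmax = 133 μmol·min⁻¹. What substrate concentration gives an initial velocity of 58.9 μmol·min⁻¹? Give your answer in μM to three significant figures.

Rearranging v = Vmax[S]/(Km+[S]) gives [S] = Km·v/(Vmax − v).
[S] = 0.190 × 58.9 / (133 − 58.9) = 11.19/74.10 = 0.151 μM.

0.151 μM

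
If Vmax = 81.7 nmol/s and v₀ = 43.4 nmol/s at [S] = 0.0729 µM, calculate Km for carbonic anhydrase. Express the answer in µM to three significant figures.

0.0643 µM

From v = Vmax[S]/(Km+[S]), Km = [S](Vmax − v)/v.
Km = 0.0729 × (81.7 − 43.4) / 43.4 = 2.792/43.4 = 0.0643 µM.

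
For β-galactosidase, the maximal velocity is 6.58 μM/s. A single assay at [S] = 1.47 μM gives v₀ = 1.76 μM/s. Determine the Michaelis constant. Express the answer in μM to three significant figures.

4.03 μM

From v = Vmax[S]/(Km+[S]), Km = [S](Vmax − v)/v.
Km = 1.47 × (6.58 − 1.76) / 1.76 = 7.085/1.76 = 4.03 μM.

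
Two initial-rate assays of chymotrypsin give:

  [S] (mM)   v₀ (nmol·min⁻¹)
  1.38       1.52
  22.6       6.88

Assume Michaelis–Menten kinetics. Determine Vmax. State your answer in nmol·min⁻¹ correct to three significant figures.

8.93 nmol·min⁻¹

In reciprocal form, 1/v = (Km/Vmax)·(1/[S]) + 1/Vmax. The two points give (1/[S], 1/v) = (0.7246, 0.6579) and (0.04425, 0.1453).
Slope = (0.6579 − 0.1453)/(0.7246 − 0.04425) = 0.7533; intercept = 0.6579 − 0.7533×0.7246 = 0.1120.
Vmax = 1/intercept = 8.93 nmol·min⁻¹; Km = slope × Vmax = 0.7533 × 8.93 = 6.73 mM.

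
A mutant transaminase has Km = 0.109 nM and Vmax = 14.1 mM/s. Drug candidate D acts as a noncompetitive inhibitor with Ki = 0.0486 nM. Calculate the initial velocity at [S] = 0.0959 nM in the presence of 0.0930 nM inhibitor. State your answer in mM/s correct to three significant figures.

With α = 1 + [I]/Ki = 1 + 0.0930/0.0486 = 2.914, the noncompetitive rate law is v = (Vmax/α)·[S] / (Km + [S]).
v = (14.1/2.914)×0.0959 / (0.109 + 0.0959) = 0.4641/0.2049 = 2.27 mM/s.

2.27 mM/s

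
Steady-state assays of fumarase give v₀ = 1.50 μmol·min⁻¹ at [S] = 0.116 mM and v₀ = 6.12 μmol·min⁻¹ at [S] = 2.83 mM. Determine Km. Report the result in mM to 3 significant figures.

In reciprocal form, 1/v = (Km/Vmax)·(1/[S]) + 1/Vmax. The two points give (1/[S], 1/v) = (8.621, 0.6667) and (0.3534, 0.1634).
Slope = (0.6667 − 0.1634)/(8.621 − 0.3534) = 0.06087; intercept = 0.6667 − 0.06087×8.621 = 0.1419.
Vmax = 1/intercept = 7.05 μmol·min⁻¹; Km = slope × Vmax = 0.06087 × 7.05 = 0.429 mM.

0.429 mM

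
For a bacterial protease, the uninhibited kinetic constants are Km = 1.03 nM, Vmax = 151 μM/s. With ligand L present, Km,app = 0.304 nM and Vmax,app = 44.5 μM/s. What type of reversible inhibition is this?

uncompetitive

Both Km and Vmax decrease by the same factor (~3.39-fold) — characteristic of uncompetitive inhibition.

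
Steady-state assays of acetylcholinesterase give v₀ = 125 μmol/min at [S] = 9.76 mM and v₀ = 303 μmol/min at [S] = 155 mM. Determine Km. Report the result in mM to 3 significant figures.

16.4 mM

In reciprocal form, 1/v = (Km/Vmax)·(1/[S]) + 1/Vmax. The two points give (1/[S], 1/v) = (0.1025, 0.008000) and (0.006452, 0.003300).
Slope = (0.008000 − 0.003300)/(0.1025 − 0.006452) = 0.04895; intercept = 0.008000 − 0.04895×0.1025 = 0.002985.
Vmax = 1/intercept = 335 μmol/min; Km = slope × Vmax = 0.04895 × 335 = 16.4 mM.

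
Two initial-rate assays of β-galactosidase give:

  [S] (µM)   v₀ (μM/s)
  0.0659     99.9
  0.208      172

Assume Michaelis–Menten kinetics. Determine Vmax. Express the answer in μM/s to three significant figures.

In reciprocal form, 1/v = (Km/Vmax)·(1/[S]) + 1/Vmax. The two points give (1/[S], 1/v) = (15.17, 0.01001) and (4.808, 0.005814).
Slope = (0.01001 − 0.005814)/(15.17 − 4.808) = 0.0004048; intercept = 0.01001 − 0.0004048×15.17 = 0.003868.
Vmax = 1/intercept = 259 μM/s; Km = slope × Vmax = 0.0004048 × 259 = 0.105 µM.

259 μM/s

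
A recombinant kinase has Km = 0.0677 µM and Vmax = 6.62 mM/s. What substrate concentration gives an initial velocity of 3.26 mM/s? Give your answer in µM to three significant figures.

The required fractional saturation is v/Vmax = 3.26/6.62 = 0.4924.
Then [S]/(Km+[S]) = 0.4924 ⇒ [S] = 0.0677 × 0.4924/(1 − 0.4924) = 0.0657 µM.

0.0657 µM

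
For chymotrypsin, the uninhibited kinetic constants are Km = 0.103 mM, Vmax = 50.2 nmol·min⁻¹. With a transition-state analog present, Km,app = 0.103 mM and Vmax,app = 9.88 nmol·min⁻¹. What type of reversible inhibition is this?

Vmax decreases (50.2 → 9.88 nmol·min⁻¹) while Km is unchanged — pure noncompetitive inhibition.

noncompetitive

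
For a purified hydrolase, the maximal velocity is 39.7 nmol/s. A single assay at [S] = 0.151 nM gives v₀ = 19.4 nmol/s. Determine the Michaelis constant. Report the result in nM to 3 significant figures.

0.158 nM

From v = Vmax[S]/(Km+[S]), Km = [S](Vmax − v)/v.
Km = 0.151 × (39.7 − 19.4) / 19.4 = 3.065/19.4 = 0.158 nM.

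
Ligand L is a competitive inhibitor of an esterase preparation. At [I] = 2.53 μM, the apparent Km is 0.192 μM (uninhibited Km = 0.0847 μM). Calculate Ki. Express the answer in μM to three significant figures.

2.00 μM

Competitive: Km,app = α·Km with α = 1 + [I]/Ki.
α = Km,app/Km = 0.192/0.0847 = 2.267.
Ki = [I]/(α − 1) = 2.53/1.267 = 2.00 μM.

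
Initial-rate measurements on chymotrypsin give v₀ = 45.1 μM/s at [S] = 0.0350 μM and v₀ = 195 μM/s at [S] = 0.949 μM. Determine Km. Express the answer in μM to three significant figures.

From v = Vmax[S]/(Km+[S]), each point gives Vmax = v(Km+[S])/[S].
Equating: 45.1(Km+0.0350)/0.0350 = 195(Km+0.949)/0.949.
1289·Km + 45.1 = 205.5·Km + 195, so (1289 − 205.5)·Km = 195 − 45.1.
Km = 149.9/1083 = 0.138 μM; then Vmax = 45.1(0.138+0.0350)/0.0350 = 223 μM/s.

0.138 μM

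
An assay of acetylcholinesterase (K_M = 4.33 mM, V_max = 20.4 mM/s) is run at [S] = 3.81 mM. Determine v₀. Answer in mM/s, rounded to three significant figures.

9.55 mM/s

v = Vmax·[S]/(Km + [S]) = 20.4 × 3.81 / (4.33 + 3.81)
  = 77.72 / 8.140 = 9.55 mM/s.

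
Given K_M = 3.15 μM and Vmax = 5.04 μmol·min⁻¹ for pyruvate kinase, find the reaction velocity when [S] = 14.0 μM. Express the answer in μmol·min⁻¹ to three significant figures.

[S]/(Km+[S]) = 14.0/17.15 = 0.8163, the fractional saturation.
v = 0.8163 × Vmax = 0.8163 × 5.04 = 4.11 μmol·min⁻¹.

4.11 μmol·min⁻¹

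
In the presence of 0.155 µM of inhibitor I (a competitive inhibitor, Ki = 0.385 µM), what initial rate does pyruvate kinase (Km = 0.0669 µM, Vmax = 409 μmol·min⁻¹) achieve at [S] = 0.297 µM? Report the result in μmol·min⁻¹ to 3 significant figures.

With α = 1 + [I]/Ki = 1 + 0.155/0.385 = 1.403, the competitive rate law is v = Vmax[S] / (αKm + [S]).
v = 409×0.297 / (1.403×0.0669 + 0.297) = 121.5/0.3908 = 311 μmol·min⁻¹.

311 μmol·min⁻¹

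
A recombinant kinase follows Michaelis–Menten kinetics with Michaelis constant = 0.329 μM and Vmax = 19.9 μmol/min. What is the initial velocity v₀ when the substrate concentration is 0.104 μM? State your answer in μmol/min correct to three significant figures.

[S]/(Km+[S]) = 0.104/0.4330 = 0.2402, the fractional saturation.
v = 0.2402 × Vmax = 0.2402 × 19.9 = 4.78 μmol/min.

4.78 μmol/min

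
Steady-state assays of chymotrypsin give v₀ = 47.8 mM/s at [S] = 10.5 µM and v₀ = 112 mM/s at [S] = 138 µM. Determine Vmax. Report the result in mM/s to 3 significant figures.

126 mM/s

From v = Vmax[S]/(Km+[S]), each point gives Vmax = v(Km+[S])/[S].
Equating: 47.8(Km+10.5)/10.5 = 112(Km+138)/138.
4.552·Km + 47.8 = 0.8116·Km + 112, so (4.552 − 0.8116)·Km = 112 − 47.8.
Km = 64.20/3.741 = 17.2 µM; then Vmax = 47.8(17.2+10.5)/10.5 = 126 mM/s.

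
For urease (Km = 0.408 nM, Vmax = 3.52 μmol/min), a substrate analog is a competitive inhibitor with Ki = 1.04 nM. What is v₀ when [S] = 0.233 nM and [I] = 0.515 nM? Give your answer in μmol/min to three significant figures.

With α = 1 + [I]/Ki = 1 + 0.515/1.04 = 1.495, the competitive rate law is v = Vmax[S] / (αKm + [S]).
v = 3.52×0.233 / (1.495×0.408 + 0.233) = 0.8202/0.8430 = 0.973 μmol/min.

0.973 μmol/min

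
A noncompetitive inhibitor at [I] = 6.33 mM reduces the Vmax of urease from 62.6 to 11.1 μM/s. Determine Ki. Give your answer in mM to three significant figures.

1.36 mM

Noncompetitive: Vmax,app = Vmax/α with α = 1 + [I]/Ki.
α = Vmax/Vmax,app = 62.6/11.1 = 5.640.
Since α = 1 + [I]/Ki, [I]/Ki = 5.640 − 1 = 4.640 and Ki = 6.33/4.640 = 1.36 mM.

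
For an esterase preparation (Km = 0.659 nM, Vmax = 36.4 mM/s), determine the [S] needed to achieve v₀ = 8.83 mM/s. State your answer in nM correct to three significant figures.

Rearranging v = Vmax[S]/(Km+[S]) gives [S] = Km·v/(Vmax − v).
[S] = 0.659 × 8.83 / (36.4 − 8.83) = 5.819/27.57 = 0.211 nM.

0.211 nM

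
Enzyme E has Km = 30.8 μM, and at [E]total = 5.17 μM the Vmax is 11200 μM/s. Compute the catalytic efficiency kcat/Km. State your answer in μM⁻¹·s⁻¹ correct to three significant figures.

70.3 μM⁻¹·s⁻¹

kcat = Vmax/[E]total = 11200/5.17 = 2170 s⁻¹.
kcat/Km = 2170/30.8 = 70.3 μM⁻¹·s⁻¹.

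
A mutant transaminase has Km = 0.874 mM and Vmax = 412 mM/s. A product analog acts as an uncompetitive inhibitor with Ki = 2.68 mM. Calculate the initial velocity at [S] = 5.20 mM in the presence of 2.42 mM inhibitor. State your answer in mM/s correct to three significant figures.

199 mM/s

α = 1 + [I]/Ki = 1 + 2.42/2.68 = 1.903.
For an uncompetitive inhibitor, both parameters are divided by α, giving Vmax/α and Km/α: Km,app = 0.459 mM, Vmax,app = 217 mM/s.
v = Vmax,app·[S]/(Km,app + [S]) = 217 × 5.20/(0.459 + 5.20) = 199 mM/s.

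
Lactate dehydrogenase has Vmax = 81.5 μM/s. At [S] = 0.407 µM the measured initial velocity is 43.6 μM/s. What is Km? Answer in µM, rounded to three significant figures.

0.354 µM

v/Vmax = 43.6/81.5 = 0.5350 = [S]/(Km+[S]).
So Km + [S] = [S]/0.5350 = 0.7608 µM, giving Km = 0.7608 − 0.407 = 0.354 µM.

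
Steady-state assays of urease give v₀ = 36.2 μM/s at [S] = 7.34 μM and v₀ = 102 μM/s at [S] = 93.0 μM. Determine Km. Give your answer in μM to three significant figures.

17.2 μM

In reciprocal form, 1/v = (Km/Vmax)·(1/[S]) + 1/Vmax. The two points give (1/[S], 1/v) = (0.1362, 0.02762) and (0.01075, 0.009804).
Slope = (0.02762 − 0.009804)/(0.1362 − 0.01075) = 0.1420; intercept = 0.02762 − 0.1420×0.1362 = 0.008277.
Vmax = 1/intercept = 121 μM/s; Km = slope × Vmax = 0.1420 × 121 = 17.2 μM.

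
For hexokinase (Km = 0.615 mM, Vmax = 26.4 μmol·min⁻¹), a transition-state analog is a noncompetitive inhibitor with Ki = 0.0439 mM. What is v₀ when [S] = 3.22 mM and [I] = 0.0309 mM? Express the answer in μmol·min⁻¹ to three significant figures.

With α = 1 + [I]/Ki = 1 + 0.0309/0.0439 = 1.704, the noncompetitive rate law is v = (Vmax/α)·[S] / (Km + [S]).
v = (26.4/1.704)×3.22 / (0.615 + 3.22) = 49.89/3.835 = 13.0 μmol·min⁻¹.

13.0 μmol·min⁻¹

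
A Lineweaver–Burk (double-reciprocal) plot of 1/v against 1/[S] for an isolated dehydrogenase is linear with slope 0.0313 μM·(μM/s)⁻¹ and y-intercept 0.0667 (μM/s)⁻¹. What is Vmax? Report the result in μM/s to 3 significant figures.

The y-intercept of a Lineweaver–Burk plot equals 1/Vmax, so Vmax = 1/0.0667 = 15.0 μM/s.

15.0 μM/s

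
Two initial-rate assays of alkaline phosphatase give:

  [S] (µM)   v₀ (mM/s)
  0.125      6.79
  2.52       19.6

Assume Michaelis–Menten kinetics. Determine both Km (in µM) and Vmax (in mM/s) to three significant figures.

From v = Vmax[S]/(Km+[S]), each point gives Vmax = v(Km+[S])/[S].
Equating: 6.79(Km+0.125)/0.125 = 19.6(Km+2.52)/2.52.
54.32·Km + 6.79 = 7.778·Km + 19.6, so (54.32 − 7.778)·Km = 19.6 − 6.79.
Km = 12.81/46.54 = 0.275 µM; then Vmax = 6.79(0.275+0.125)/0.125 = 21.7 mM/s.

Km = 0.275 µM; Vmax = 21.7 mM/s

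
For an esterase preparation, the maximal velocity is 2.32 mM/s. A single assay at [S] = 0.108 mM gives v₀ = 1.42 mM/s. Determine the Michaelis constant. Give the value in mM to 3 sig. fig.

v/Vmax = 1.42/2.32 = 0.6121 = [S]/(Km+[S]).
So Km + [S] = [S]/0.6121 = 0.1765 mM, giving Km = 0.1765 − 0.108 = 0.0685 mM.

0.0685 mM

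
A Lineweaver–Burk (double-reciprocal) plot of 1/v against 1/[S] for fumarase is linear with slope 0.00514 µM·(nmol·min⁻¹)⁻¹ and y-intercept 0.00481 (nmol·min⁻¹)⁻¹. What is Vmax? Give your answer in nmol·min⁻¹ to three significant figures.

208 nmol·min⁻¹

The y-intercept of a Lineweaver–Burk plot equals 1/Vmax, so Vmax = 1/0.00481 = 208 nmol·min⁻¹.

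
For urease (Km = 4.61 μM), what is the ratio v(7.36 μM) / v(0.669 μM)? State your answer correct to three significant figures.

4.85

Since Vmax cancels, v₂/v₁ = [S]₂(Km+[S]₁) / [S]₁(Km+[S]₂).
= 7.36×(4.61+0.669) / (0.669×(4.61+7.36)) = 38.85/8.008 = 4.85.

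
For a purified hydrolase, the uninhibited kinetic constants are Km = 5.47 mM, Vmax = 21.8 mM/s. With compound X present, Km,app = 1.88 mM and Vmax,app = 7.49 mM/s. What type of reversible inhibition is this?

uncompetitive

Both Km and Vmax decrease by the same factor (~2.91-fold) — characteristic of uncompetitive inhibition.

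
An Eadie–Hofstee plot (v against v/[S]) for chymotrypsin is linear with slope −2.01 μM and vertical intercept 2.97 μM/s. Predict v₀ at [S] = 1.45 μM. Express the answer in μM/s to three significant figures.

In the Eadie–Hofstee form v = Vmax − Km·(v/[S]), the slope is −Km and the intercept is Vmax, so Km = 2.01 μM and Vmax = 2.97 μM/s.
v = 2.97 × 1.45/(2.01 + 1.45) = 1.24 μM/s.

1.24 μM/s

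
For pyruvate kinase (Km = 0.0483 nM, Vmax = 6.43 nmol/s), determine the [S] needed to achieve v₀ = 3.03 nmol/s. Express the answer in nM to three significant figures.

Rearranging v = Vmax[S]/(Km+[S]) gives [S] = Km·v/(Vmax − v).
[S] = 0.0483 × 3.03 / (6.43 − 3.03) = 0.1463/3.400 = 0.0430 nM.

0.0430 nM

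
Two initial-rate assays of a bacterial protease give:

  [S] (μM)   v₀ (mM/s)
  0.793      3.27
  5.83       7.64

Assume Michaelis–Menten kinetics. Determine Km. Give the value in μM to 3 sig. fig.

1.55 μM

From v = Vmax[S]/(Km+[S]), each point gives Vmax = v(Km+[S])/[S].
Equating: 3.27(Km+0.793)/0.793 = 7.64(Km+5.83)/5.83.
4.124·Km + 3.27 = 1.310·Km + 7.64, so (4.124 − 1.310)·Km = 7.64 − 3.27.
Km = 4.370/2.813 = 1.55 μM; then Vmax = 3.27(1.55+0.793)/0.793 = 9.68 mM/s.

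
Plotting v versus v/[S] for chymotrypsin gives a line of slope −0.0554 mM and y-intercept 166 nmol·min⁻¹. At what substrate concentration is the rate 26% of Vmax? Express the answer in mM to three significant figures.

The Eadie–Hofstee slope gives Km = 0.0554 mM (slope = −Km).
v/Vmax = [S]/(Km+[S]) = 0.26 ⇒ [S] = Km·0.26/(1−0.26) = 0.0554 × 0.3514 = 0.0195 mM.

0.0195 mM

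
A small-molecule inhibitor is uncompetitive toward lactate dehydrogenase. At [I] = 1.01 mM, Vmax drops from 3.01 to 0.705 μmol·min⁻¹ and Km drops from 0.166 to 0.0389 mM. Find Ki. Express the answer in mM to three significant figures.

0.309 mM

Uncompetitive: Vmax,app = Vmax/α (and Km,app = Km/α) with α = 1 + [I]/Ki.
α = Vmax/Vmax,app = 3.01/0.705 = 4.270.
Since α = 1 + [I]/Ki, [I]/Ki = 4.270 − 1 = 3.270 and Ki = 1.01/3.270 = 0.309 mM.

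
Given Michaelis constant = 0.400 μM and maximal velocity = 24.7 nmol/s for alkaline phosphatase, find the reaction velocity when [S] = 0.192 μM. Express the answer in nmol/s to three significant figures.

8.01 nmol/s

[S]/(Km+[S]) = 0.192/0.5920 = 0.3243, the fractional saturation.
v = 0.3243 × Vmax = 0.3243 × 24.7 = 8.01 nmol/s.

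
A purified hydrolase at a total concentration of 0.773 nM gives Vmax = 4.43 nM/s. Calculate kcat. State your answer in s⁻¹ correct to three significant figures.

kcat = Vmax/[E]total = 4.43 nM/s / 0.773 nM = 5.73 s⁻¹.

5.73 s⁻¹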